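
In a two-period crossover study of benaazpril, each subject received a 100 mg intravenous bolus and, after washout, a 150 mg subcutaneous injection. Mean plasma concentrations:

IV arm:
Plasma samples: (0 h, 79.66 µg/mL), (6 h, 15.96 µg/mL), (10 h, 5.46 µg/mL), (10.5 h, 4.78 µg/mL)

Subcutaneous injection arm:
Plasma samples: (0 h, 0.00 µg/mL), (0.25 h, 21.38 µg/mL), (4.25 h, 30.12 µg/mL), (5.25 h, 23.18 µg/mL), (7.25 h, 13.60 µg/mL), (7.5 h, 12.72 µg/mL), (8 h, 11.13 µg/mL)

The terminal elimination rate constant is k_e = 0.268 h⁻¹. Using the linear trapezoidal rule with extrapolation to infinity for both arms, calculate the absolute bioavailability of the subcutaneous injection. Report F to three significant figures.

Trapezoidal AUC_0→10.5 (IV):
  [0→6]: (79.66+15.96)/2 × 6 = 286.86
  [6→10]: (15.96+5.46)/2 × 4 = 42.84
  [10→10.5]: (5.46+4.78)/2 × 0.5 = 2.56
  Sum = 332.26 µg/mL·h
IV tail: 4.78/0.268 = 17.836; AUC_iv,0→∞ = 332.26 + 17.836 = 350.096 µg/mL·h
Trapezoidal AUC_0→8 (subcutaneous injection):
  [0→0.25]: (0.00+21.38)/2 × 0.25 = 2.6725
  [0.25→4.25]: (21.38+30.12)/2 × 4 = 103.0
  [4.25→5.25]: (30.12+23.18)/2 × 1 = 26.65
  [5.25→7.25]: (23.18+13.60)/2 × 2 = 36.78
  [7.25→7.5]: (13.60+12.72)/2 × 0.25 = 3.29
  [7.5→8]: (12.72+11.13)/2 × 0.5 = 5.9625
  Sum = 178.355 µg/mL·h
subcutaneous injection tail: 11.13/0.268 = 41.530; AUC_ev,0→∞ = 178.355 + 41.530 = 219.885 µg/mL·h
F = (AUC_ev/D_ev)/(AUC_iv/D_iv) = (219.885/150)/(350.096/100) = 1.4659/3.50096 = 0.4187

F = 0.419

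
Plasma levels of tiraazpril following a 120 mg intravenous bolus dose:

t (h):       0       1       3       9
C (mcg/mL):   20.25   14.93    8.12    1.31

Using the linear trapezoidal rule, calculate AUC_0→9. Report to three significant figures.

AUC = 68.9 mcg/mL·h

Trapezoidal AUC_0→9:
  [0→1]: (20.25+14.93)/2 × 1 = 17.59
  [1→3]: (14.93+8.12)/2 × 2 = 23.05
  [3→9]: (8.12+1.31)/2 × 6 = 28.29
  Sum = 68.93 mcg/mL·h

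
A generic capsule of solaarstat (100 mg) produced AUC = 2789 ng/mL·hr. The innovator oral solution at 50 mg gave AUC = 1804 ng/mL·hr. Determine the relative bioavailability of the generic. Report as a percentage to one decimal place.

F_rel = 77.3%

F_rel = (AUC_test/D_test) / (AUC_ref/D_ref)
      = (2789/100) / (1804/50)
      = 27.89 / 36.08 = 0.7730 = 77.30%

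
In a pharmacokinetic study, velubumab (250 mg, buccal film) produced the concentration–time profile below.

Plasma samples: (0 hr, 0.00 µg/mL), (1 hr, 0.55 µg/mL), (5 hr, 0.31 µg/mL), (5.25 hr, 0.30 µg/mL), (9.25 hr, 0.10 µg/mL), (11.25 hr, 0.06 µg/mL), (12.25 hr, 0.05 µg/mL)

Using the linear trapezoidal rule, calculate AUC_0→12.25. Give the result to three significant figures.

Trapezoidal AUC_0→12.25:
  [0→1]: (0.00+0.55)/2 × 1 = 0.275
  [1→5]: (0.55+0.31)/2 × 4 = 1.72
  [5→5.25]: (0.31+0.30)/2 × 0.25 = 0.07625
  [5.25→9.25]: (0.30+0.10)/2 × 4 = 0.8
  [9.25→11.25]: (0.10+0.06)/2 × 2 = 0.16
  [11.25→12.25]: (0.06+0.05)/2 × 1 = 0.055
  Sum = 3.08625 µg/mL·hr

AUC = 3.09 µg/mL·hr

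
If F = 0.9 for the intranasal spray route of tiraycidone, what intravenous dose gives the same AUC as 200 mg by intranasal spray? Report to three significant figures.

Systemic exposure from an extravascular dose = F × D_ev, so the equivalent IV dose is F × D_ev.
D_iv = F × D_ev = 0.9 × 200 = 180 mg

D_iv = 180 mg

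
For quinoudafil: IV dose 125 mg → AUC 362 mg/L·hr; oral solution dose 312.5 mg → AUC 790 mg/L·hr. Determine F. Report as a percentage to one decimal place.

F = 87.3%

F = (AUC_ev / D_ev) / (AUC_iv / D_iv)
  = (790/312.5) / (362/125)
  = 2.528 / 2.896 = 0.8729
  = 87.29%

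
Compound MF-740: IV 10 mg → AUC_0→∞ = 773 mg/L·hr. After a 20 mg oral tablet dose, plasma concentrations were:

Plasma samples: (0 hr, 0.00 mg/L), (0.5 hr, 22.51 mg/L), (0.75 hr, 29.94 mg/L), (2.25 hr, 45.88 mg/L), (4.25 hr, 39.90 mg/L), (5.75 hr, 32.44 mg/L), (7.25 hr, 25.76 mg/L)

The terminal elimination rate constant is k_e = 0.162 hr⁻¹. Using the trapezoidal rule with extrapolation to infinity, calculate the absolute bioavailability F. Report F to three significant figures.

Trapezoidal AUC_0→7.25 (oral tablet):
  [0→0.5]: (0.00+22.51)/2 × 0.5 = 5.6275
  [0.5→0.75]: (22.51+29.94)/2 × 0.25 = 6.55625
  [0.75→2.25]: (29.94+45.88)/2 × 1.5 = 56.865
  [2.25→4.25]: (45.88+39.90)/2 × 2 = 85.78
  [4.25→5.75]: (39.90+32.44)/2 × 1.5 = 54.255
  [5.75→7.25]: (32.44+25.76)/2 × 1.5 = 43.65
  Sum = 252.73375 mg/L·hr
Tail: C_last/k_e = 25.76/0.162 = 159.012
AUC_0→∞ (oral tablet) = 252.73375 + 159.012 = 411.74575 mg/L·hr
F = (AUC_ev/D_ev)/(AUC_iv/D_iv) = (411.74575/20)/(773/10) = 20.5873/77.3 = 0.2663

F = 0.266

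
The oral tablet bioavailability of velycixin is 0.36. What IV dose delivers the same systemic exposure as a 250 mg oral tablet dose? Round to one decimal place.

D_iv = 90.0 mg

Systemic exposure from an extravascular dose = F × D_ev, so the equivalent IV dose is F × D_ev.
D_iv = F × D_ev = 0.36 × 250 = 90 mg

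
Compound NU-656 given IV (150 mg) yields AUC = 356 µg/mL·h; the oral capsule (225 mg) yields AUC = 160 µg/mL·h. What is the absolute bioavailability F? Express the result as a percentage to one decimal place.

F = (AUC_ev / D_ev) / (AUC_iv / D_iv)
  = (160/225) / (356/150)
  = 0.711111 / 2.37333 = 0.2996
  = 29.96%

F = 30.0%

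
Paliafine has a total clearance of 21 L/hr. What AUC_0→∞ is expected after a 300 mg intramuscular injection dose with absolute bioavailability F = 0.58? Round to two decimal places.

AUC_0→∞ = F × Dose / CL
        = 0.58 × 300 / 21 = 8.28571 mg/L·hr

AUC = 8.29 mg/L·hr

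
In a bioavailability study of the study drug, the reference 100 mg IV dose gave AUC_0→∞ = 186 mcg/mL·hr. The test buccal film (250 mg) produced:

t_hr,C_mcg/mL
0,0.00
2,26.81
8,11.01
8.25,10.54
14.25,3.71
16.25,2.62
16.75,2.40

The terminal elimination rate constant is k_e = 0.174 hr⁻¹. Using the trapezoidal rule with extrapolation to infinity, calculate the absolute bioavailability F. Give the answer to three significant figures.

F = 0.445

Trapezoidal AUC_0→16.75 (buccal film):
  [0→2]: (0.00+26.81)/2 × 2 = 26.81
  [2→8]: (26.81+11.01)/2 × 6 = 113.46
  [8→8.25]: (11.01+10.54)/2 × 0.25 = 2.69375
  [8.25→14.25]: (10.54+3.71)/2 × 6 = 42.75
  [14.25→16.25]: (3.71+2.62)/2 × 2 = 6.33
  [16.25→16.75]: (2.62+2.40)/2 × 0.5 = 1.255
  Sum = 193.29875 mcg/mL·hr
Tail: C_last/k_e = 2.40/0.174 = 13.793
AUC_0→∞ (buccal film) = 193.29875 + 13.793 = 207.09175 mcg/mL·hr
F = (AUC_ev/D_ev)/(AUC_iv/D_iv) = (207.09175/250)/(186/100) = 0.828367/1.86 = 0.4454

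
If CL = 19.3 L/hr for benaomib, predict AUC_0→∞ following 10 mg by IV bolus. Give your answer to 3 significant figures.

AUC = 0.518 mg/L·hr

AUC_0→∞ = Dose_iv / CL
        = 10 / 19.3 = 0.518135 mg/L·hr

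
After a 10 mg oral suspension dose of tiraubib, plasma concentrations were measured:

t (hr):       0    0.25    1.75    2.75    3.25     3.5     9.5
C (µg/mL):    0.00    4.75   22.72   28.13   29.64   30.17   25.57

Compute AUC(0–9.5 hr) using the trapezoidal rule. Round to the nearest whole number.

Trapezoidal AUC_0→9.5:
  [0→0.25]: (0.00+4.75)/2 × 0.25 = 0.59375
  [0.25→1.75]: (4.75+22.72)/2 × 1.5 = 20.6025
  [1.75→2.75]: (22.72+28.13)/2 × 1 = 25.425
  [2.75→3.25]: (28.13+29.64)/2 × 0.5 = 14.4425
  [3.25→3.5]: (29.64+30.17)/2 × 0.25 = 7.47625
  [3.5→9.5]: (30.17+25.57)/2 × 6 = 167.22
  Sum = 235.76 µg/mL·hr

AUC = 236 µg/mL·hr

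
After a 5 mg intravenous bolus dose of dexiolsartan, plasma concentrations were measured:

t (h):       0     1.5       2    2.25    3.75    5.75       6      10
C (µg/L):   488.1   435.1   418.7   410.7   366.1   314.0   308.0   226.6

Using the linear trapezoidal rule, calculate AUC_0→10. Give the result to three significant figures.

Trapezoidal AUC_0→10:
  [0→1.5]: (488.1+435.1)/2 × 1.5 = 692.4
  [1.5→2]: (435.1+418.7)/2 × 0.5 = 213.45
  [2→2.25]: (418.7+410.7)/2 × 0.25 = 103.675
  [2.25→3.75]: (410.7+366.1)/2 × 1.5 = 582.6
  [3.75→5.75]: (366.1+314.0)/2 × 2 = 680.1
  [5.75→6]: (314.0+308.0)/2 × 0.25 = 77.75
  [6→10]: (308.0+226.6)/2 × 4 = 1069.2
  Sum = 3419.175 µg/L·h

AUC = 3420 µg/L·h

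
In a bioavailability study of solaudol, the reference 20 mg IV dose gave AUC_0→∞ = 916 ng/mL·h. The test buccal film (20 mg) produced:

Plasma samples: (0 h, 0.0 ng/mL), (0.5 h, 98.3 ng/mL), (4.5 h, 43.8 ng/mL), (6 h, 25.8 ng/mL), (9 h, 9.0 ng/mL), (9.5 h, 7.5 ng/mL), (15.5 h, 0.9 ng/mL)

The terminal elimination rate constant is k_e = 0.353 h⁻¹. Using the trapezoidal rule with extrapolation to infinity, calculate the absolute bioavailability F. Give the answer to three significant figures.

Trapezoidal AUC_0→15.5 (buccal film):
  [0→0.5]: (0.0+98.3)/2 × 0.5 = 24.575
  [0.5→4.5]: (98.3+43.8)/2 × 4 = 284.2
  [4.5→6]: (43.8+25.8)/2 × 1.5 = 52.2
  [6→9]: (25.8+9.0)/2 × 3 = 52.2
  [9→9.5]: (9.0+7.5)/2 × 0.5 = 4.125
  [9.5→15.5]: (7.5+0.9)/2 × 6 = 25.2
  Sum = 442.5 ng/mL·h
Tail: C_last/k_e = 0.9/0.353 = 2.550
AUC_0→∞ (buccal film) = 442.5 + 2.550 = 445.05 ng/mL·h
F = (AUC_ev/D_ev)/(AUC_iv/D_iv) = (445.05/20)/(916/20) = 22.2525/45.8 = 0.4859

F = 0.486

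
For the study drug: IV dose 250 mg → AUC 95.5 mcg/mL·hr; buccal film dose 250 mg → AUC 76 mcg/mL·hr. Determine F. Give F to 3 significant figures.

F = (AUC_ev / D_ev) / (AUC_iv / D_iv)
  = (76/250) / (95.5/250)
  = 0.304 / 0.382 = 0.7958

F = 0.796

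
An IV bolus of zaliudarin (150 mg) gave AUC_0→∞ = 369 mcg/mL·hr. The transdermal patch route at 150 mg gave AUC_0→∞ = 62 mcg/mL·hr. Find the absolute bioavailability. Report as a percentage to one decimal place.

F = (AUC_ev / D_ev) / (AUC_iv / D_iv)
  = (62/150) / (369/150)
  = 0.413333 / 2.46 = 0.1680
  = 16.80%

F = 16.8%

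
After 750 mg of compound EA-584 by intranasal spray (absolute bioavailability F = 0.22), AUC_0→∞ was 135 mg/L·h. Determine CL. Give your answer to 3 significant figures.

CL = F × Dose / AUC_0→∞
   = 0.22 × 750 / 135 = 1.22222 L/h

CL = 1.22 L/h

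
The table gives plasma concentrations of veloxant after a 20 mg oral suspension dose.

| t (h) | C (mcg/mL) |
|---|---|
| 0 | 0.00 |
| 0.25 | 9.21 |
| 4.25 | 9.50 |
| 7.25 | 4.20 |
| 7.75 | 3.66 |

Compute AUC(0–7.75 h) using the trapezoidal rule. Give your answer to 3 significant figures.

AUC = 61.1 mcg/mL·h

Trapezoidal AUC_0→7.75:
  [0→0.25]: (0.00+9.21)/2 × 0.25 = 1.15125
  [0.25→4.25]: (9.21+9.50)/2 × 4 = 37.42
  [4.25→7.25]: (9.50+4.20)/2 × 3 = 20.55
  [7.25→7.75]: (4.20+3.66)/2 × 0.5 = 1.965
  Sum = 61.08625 mcg/mL·h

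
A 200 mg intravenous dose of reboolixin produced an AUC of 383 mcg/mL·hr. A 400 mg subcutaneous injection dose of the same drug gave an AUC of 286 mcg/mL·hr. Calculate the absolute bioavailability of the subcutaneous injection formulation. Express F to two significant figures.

F = 0.37

F = (AUC_ev / D_ev) / (AUC_iv / D_iv)
  = (286/400) / (383/200)
  = 0.715 / 1.915 = 0.3734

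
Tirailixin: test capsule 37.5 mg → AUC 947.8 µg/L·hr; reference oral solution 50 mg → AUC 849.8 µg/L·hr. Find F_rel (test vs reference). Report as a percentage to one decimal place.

F_rel = 148.7%

F_rel = (AUC_test/D_test) / (AUC_ref/D_ref)
      = (947.8/37.5) / (849.8/50)
      = 25.2747 / 16.996 = 1.4871 = 148.71%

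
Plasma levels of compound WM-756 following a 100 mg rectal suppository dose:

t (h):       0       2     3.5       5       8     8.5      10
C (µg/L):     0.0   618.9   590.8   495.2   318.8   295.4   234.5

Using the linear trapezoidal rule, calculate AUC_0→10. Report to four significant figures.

Trapezoidal AUC_0→10:
  [0→2]: (0.0+618.9)/2 × 2 = 618.9
  [2→3.5]: (618.9+590.8)/2 × 1.5 = 907.275
  [3.5→5]: (590.8+495.2)/2 × 1.5 = 814.5
  [5→8]: (495.2+318.8)/2 × 3 = 1221.0
  [8→8.5]: (318.8+295.4)/2 × 0.5 = 153.55
  [8.5→10]: (295.4+234.5)/2 × 1.5 = 397.425
  Sum = 4112.65 µg/L·h

AUC = 4113 µg/L·h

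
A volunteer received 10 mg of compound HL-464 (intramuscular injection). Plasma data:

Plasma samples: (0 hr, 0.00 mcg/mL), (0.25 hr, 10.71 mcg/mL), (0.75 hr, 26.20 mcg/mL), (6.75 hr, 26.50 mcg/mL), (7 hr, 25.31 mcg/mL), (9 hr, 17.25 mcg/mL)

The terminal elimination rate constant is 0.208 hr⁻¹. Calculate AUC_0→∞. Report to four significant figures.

Trapezoidal AUC_0→9:
  [0→0.25]: (0.00+10.71)/2 × 0.25 = 1.33875
  [0.25→0.75]: (10.71+26.20)/2 × 0.5 = 9.2275
  [0.75→6.75]: (26.20+26.50)/2 × 6 = 158.1
  [6.75→7]: (26.50+25.31)/2 × 0.25 = 6.47625
  [7→9]: (25.31+17.25)/2 × 2 = 42.56
  Sum = 217.7025 mcg/mL·hr
Extrapolated tail: C_last / k_e = 17.25 / 0.208 = 82.933
AUC_0→∞ = 217.7025 + 82.933 = 300.6355 mcg/mL·hr

AUC = 300.6 mcg/mL·hr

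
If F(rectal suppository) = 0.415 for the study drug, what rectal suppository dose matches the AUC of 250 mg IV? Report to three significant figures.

D_rectal = 602 mg

For equal systemic exposure: F × D_ev = D_iv
D_ev = D_iv / F = 250 / 0.415 = 602.41 mg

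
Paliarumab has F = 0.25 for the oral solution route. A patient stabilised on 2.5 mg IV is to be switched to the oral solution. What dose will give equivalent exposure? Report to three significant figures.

D_oral = 10.0 mg

For equal systemic exposure: F × D_ev = D_iv
D_ev = D_iv / F = 2.5 / 0.25 = 10 mg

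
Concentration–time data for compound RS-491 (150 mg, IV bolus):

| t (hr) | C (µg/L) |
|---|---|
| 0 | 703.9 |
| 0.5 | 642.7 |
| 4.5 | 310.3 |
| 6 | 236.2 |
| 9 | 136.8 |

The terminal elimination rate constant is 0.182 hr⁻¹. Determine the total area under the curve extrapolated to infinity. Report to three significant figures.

Trapezoidal AUC_0→9:
  [0→0.5]: (703.9+642.7)/2 × 0.5 = 336.65
  [0.5→4.5]: (642.7+310.3)/2 × 4 = 1906.0
  [4.5→6]: (310.3+236.2)/2 × 1.5 = 409.875
  [6→9]: (236.2+136.8)/2 × 3 = 559.5
  Sum = 3212.025 µg/L·hr
Extrapolated tail: C_last / k_e = 136.8 / 0.182 = 751.648
AUC_0→∞ = 3212.025 + 751.648 = 3963.673 µg/L·hr

AUC = 3960 µg/L·hr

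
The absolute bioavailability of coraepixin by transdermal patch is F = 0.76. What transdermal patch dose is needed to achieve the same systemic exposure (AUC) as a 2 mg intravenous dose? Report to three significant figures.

D_transdermal = 2.63 mg

For equal systemic exposure: F × D_ev = D_iv
D_ev = D_iv / F = 2 / 0.76 = 2.63158 mg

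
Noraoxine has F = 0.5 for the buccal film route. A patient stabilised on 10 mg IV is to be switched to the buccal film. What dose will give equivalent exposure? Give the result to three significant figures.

For equal systemic exposure: F × D_ev = D_iv
D_ev = D_iv / F = 10 / 0.5 = 20 mg

D_buccal = 20.0 mg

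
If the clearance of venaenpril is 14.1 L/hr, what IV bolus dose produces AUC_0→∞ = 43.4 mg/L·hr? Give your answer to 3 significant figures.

Dose = 612 mg

Dose_iv = CL × AUC_0→∞
     = 14.1 × 43.4 = 611.94 mg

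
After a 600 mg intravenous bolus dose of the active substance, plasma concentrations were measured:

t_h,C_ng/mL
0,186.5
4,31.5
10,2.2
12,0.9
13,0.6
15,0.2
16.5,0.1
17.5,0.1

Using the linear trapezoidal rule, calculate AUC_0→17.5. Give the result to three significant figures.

Trapezoidal AUC_0→17.5:
  [0→4]: (186.5+31.5)/2 × 4 = 436.0
  [4→10]: (31.5+2.2)/2 × 6 = 101.1
  [10→12]: (2.2+0.9)/2 × 2 = 3.1
  [12→13]: (0.9+0.6)/2 × 1 = 0.75
  [13→15]: (0.6+0.2)/2 × 2 = 0.8
  [15→16.5]: (0.2+0.1)/2 × 1.5 = 0.225
  [16.5→17.5]: (0.1+0.1)/2 × 1 = 0.1
  Sum = 542.075 ng/mL·h

AUC = 542 ng/mL·h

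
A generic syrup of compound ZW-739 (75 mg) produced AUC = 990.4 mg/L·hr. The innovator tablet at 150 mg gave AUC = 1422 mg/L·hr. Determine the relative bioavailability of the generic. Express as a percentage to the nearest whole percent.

F_rel = 139%

F_rel = (AUC_test/D_test) / (AUC_ref/D_ref)
      = (990.4/75) / (1422/150)
      = 13.2053 / 9.48 = 1.3930 = 139.30%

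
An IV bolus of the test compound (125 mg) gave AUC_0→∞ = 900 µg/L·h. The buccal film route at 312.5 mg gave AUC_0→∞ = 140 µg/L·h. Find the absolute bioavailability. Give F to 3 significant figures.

F = (AUC_ev / D_ev) / (AUC_iv / D_iv)
  = (140/312.5) / (900/125)
  = 0.448 / 7.2 = 0.0622

F = 0.0622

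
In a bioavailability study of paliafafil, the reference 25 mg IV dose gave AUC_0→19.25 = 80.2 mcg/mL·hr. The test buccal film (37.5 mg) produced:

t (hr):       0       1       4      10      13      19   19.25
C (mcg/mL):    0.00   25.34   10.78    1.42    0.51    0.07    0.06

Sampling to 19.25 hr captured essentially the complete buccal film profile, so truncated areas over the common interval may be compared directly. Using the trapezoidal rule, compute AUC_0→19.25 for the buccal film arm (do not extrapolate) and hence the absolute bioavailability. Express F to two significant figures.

Trapezoidal AUC_0→19.25 (buccal film):
  [0→1]: (0.00+25.34)/2 × 1 = 12.67
  [1→4]: (25.34+10.78)/2 × 3 = 54.18
  [4→10]: (10.78+1.42)/2 × 6 = 36.6
  [10→13]: (1.42+0.51)/2 × 3 = 2.895
  [13→19]: (0.51+0.07)/2 × 6 = 1.74
  [19→19.25]: (0.07+0.06)/2 × 0.25 = 0.01625
  Sum = 108.10125 mcg/mL·hr
F = (AUC_ev/D_ev)/(AUC_iv/D_iv) = (108.10125/37.5)/(80.2/25) = 2.8827/3.208 = 0.8986

F = 0.90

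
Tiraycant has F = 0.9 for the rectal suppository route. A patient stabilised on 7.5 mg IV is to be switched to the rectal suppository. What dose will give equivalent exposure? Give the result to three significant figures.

D_rectal = 8.33 mg

For equal systemic exposure: F × D_ev = D_iv
D_ev = D_iv / F = 7.5 / 0.9 = 8.33333 mg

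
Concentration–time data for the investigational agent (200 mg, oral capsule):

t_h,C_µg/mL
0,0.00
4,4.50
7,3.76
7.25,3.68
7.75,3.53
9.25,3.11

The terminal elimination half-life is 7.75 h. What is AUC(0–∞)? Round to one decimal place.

Trapezoidal AUC_0→9.25:
  [0→4]: (0.00+4.50)/2 × 4 = 9.0
  [4→7]: (4.50+3.76)/2 × 3 = 12.39
  [7→7.25]: (3.76+3.68)/2 × 0.25 = 0.93
  [7.25→7.75]: (3.68+3.53)/2 × 0.5 = 1.8025
  [7.75→9.25]: (3.53+3.11)/2 × 1.5 = 4.98
  Sum = 29.1025 µg/mL·h
k_e = ln2 / t½ = 0.693147 / 7.75 = 0.0894 h^-1
Extrapolated tail: C_last / k_e = 3.11 / 0.0894 = 34.787
AUC_0→∞ = 29.1025 + 34.787 = 63.8895 µg/mL·h

AUC = 63.9 µg/mL·h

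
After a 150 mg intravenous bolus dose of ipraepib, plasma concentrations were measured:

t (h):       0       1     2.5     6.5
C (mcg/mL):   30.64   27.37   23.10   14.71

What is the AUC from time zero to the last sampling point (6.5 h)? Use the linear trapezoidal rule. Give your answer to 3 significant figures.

AUC = 142 mcg/mL·h

Trapezoidal AUC_0→6.5:
  [0→1]: (30.64+27.37)/2 × 1 = 29.005
  [1→2.5]: (27.37+23.10)/2 × 1.5 = 37.8525
  [2.5→6.5]: (23.10+14.71)/2 × 4 = 75.62
  Sum = 142.4775 mcg/mL·h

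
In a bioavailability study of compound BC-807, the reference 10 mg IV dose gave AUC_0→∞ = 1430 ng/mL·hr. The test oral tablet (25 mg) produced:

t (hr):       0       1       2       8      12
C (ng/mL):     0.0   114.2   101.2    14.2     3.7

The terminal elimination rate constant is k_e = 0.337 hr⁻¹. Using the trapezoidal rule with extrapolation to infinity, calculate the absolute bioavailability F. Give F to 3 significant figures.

Trapezoidal AUC_0→12 (oral tablet):
  [0→1]: (0.0+114.2)/2 × 1 = 57.1
  [1→2]: (114.2+101.2)/2 × 1 = 107.7
  [2→8]: (101.2+14.2)/2 × 6 = 346.2
  [8→12]: (14.2+3.7)/2 × 4 = 35.8
  Sum = 546.8 ng/mL·hr
Tail: C_last/k_e = 3.7/0.337 = 10.979
AUC_0→∞ (oral tablet) = 546.8 + 10.979 = 557.779 ng/mL·hr
F = (AUC_ev/D_ev)/(AUC_iv/D_iv) = (557.779/25)/(1430/10) = 22.31116/143 = 0.1560

F = 0.156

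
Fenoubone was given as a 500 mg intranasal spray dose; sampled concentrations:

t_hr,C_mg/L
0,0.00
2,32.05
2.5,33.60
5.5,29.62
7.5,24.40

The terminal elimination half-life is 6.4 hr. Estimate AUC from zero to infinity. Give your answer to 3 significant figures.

Trapezoidal AUC_0→7.5:
  [0→2]: (0.00+32.05)/2 × 2 = 32.05
  [2→2.5]: (32.05+33.60)/2 × 0.5 = 16.4125
  [2.5→5.5]: (33.60+29.62)/2 × 3 = 94.83
  [5.5→7.5]: (29.62+24.40)/2 × 2 = 54.02
  Sum = 197.3125 mg/L·hr
k_e = ln2 / t½ = 0.693147 / 6.4 = 0.1083 hr^-1
Extrapolated tail: C_last / k_e = 24.40 / 0.1083 = 225.300
AUC_0→∞ = 197.3125 + 225.300 = 422.6125 mg/L·hr

AUC = 423 mg/L·hr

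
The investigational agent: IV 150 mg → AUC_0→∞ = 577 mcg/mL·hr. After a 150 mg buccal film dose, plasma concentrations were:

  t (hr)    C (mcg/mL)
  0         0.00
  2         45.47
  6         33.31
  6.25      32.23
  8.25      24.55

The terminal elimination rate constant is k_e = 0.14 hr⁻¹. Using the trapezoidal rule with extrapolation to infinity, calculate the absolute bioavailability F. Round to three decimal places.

Trapezoidal AUC_0→8.25 (buccal film):
  [0→2]: (0.00+45.47)/2 × 2 = 45.47
  [2→6]: (45.47+33.31)/2 × 4 = 157.56
  [6→6.25]: (33.31+32.23)/2 × 0.25 = 8.1925
  [6.25→8.25]: (32.23+24.55)/2 × 2 = 56.78
  Sum = 268.0025 mcg/mL·hr
Tail: C_last/k_e = 24.55/0.14 = 175.357
AUC_0→∞ (buccal film) = 268.0025 + 175.357 = 443.3595 mcg/mL·hr
F = (AUC_ev/D_ev)/(AUC_iv/D_iv) = (443.3595/150)/(577/150) = 2.95573/3.84667 = 0.7684

F = 0.768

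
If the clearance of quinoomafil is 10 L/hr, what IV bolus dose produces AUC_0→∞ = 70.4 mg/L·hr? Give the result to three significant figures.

Dose = 704 mg

Dose_iv = CL × AUC_0→∞
     = 10 × 70.4 = 704 mg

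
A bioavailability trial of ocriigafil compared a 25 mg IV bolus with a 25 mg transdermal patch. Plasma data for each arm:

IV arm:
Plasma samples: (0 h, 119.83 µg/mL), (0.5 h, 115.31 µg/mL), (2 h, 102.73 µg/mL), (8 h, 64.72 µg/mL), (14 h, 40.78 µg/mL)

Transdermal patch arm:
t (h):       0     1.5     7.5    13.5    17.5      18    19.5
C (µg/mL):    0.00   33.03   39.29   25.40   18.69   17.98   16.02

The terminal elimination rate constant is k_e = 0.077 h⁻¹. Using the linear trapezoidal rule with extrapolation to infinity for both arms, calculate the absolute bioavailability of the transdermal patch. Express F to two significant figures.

F = 0.49

Trapezoidal AUC_0→14 (IV):
  [0→0.5]: (119.83+115.31)/2 × 0.5 = 58.785
  [0.5→2]: (115.31+102.73)/2 × 1.5 = 163.53
  [2→8]: (102.73+64.72)/2 × 6 = 502.35
  [8→14]: (64.72+40.78)/2 × 6 = 316.5
  Sum = 1041.165 µg/mL·h
IV tail: 40.78/0.077 = 529.610; AUC_iv,0→∞ = 1041.165 + 529.610 = 1570.775 µg/mL·h
Trapezoidal AUC_0→19.5 (transdermal patch):
  [0→1.5]: (0.00+33.03)/2 × 1.5 = 24.7725
  [1.5→7.5]: (33.03+39.29)/2 × 6 = 216.96
  [7.5→13.5]: (39.29+25.40)/2 × 6 = 194.07
  [13.5→17.5]: (25.40+18.69)/2 × 4 = 88.18
  [17.5→18]: (18.69+17.98)/2 × 0.5 = 9.1675
  [18→19.5]: (17.98+16.02)/2 × 1.5 = 25.5
  Sum = 558.65 µg/mL·h
transdermal patch tail: 16.02/0.077 = 208.052; AUC_ev,0→∞ = 558.65 + 208.052 = 766.702 µg/mL·h
F = (AUC_ev/D_ev)/(AUC_iv/D_iv) = (766.702/25)/(1570.775/25) = 30.66808/62.831 = 0.4881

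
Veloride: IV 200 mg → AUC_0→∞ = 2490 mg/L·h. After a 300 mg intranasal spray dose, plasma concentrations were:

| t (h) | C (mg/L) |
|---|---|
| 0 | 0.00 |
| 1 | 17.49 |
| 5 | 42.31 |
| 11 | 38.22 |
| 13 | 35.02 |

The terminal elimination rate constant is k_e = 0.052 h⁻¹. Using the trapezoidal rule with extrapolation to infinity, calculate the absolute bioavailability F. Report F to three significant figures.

Trapezoidal AUC_0→13 (intranasal spray):
  [0→1]: (0.00+17.49)/2 × 1 = 8.745
  [1→5]: (17.49+42.31)/2 × 4 = 119.6
  [5→11]: (42.31+38.22)/2 × 6 = 241.59
  [11→13]: (38.22+35.02)/2 × 2 = 73.24
  Sum = 443.175 mg/L·h
Tail: C_last/k_e = 35.02/0.052 = 673.462
AUC_0→∞ (intranasal spray) = 443.175 + 673.462 = 1116.637 mg/L·h
F = (AUC_ev/D_ev)/(AUC_iv/D_iv) = (1116.637/300)/(2490/200) = 3.72212/12.45 = 0.2990

F = 0.299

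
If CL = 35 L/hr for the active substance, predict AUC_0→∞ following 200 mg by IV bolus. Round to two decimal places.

AUC_0→∞ = Dose_iv / CL
        = 200 / 35 = 5.71429 mg/L·hr

AUC = 5.71 mg/L·hr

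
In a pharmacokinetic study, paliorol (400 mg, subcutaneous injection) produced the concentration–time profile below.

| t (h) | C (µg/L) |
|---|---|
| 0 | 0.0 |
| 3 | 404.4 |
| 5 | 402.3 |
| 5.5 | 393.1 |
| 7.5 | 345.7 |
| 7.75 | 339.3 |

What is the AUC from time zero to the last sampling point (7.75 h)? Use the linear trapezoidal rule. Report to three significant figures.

Trapezoidal AUC_0→7.75:
  [0→3]: (0.0+404.4)/2 × 3 = 606.6
  [3→5]: (404.4+402.3)/2 × 2 = 806.7
  [5→5.5]: (402.3+393.1)/2 × 0.5 = 198.85
  [5.5→7.5]: (393.1+345.7)/2 × 2 = 738.8
  [7.5→7.75]: (345.7+339.3)/2 × 0.25 = 85.625
  Sum = 2436.575 µg/L·h

AUC = 2440 µg/L·h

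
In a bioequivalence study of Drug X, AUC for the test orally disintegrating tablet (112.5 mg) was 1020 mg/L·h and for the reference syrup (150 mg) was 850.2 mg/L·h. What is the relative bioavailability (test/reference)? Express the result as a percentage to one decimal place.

F_rel = 160.0%

F_rel = (AUC_test/D_test) / (AUC_ref/D_ref)
      = (1020/112.5) / (850.2/150)
      = 9.06667 / 5.668 = 1.5996 = 159.96%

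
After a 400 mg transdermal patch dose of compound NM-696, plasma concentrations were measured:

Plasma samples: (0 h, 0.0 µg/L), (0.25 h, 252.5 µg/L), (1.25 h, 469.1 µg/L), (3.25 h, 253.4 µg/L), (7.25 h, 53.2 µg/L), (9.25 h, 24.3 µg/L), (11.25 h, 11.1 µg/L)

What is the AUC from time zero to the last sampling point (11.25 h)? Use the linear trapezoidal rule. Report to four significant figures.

AUC = 1841 µg/L·h

Trapezoidal AUC_0→11.25:
  [0→0.25]: (0.0+252.5)/2 × 0.25 = 31.5625
  [0.25→1.25]: (252.5+469.1)/2 × 1 = 360.8
  [1.25→3.25]: (469.1+253.4)/2 × 2 = 722.5
  [3.25→7.25]: (253.4+53.2)/2 × 4 = 613.2
  [7.25→9.25]: (53.2+24.3)/2 × 2 = 77.5
  [9.25→11.25]: (24.3+11.1)/2 × 2 = 35.4
  Sum = 1840.9625 µg/L·h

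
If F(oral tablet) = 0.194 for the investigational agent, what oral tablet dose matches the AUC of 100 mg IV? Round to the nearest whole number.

D_oral = 515 mg

For equal systemic exposure: F × D_ev = D_iv
D_ev = D_iv / F = 100 / 0.194 = 515.464 mg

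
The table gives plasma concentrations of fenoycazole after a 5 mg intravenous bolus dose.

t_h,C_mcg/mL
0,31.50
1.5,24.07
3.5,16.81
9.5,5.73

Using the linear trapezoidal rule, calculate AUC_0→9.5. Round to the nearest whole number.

Trapezoidal AUC_0→9.5:
  [0→1.5]: (31.50+24.07)/2 × 1.5 = 41.6775
  [1.5→3.5]: (24.07+16.81)/2 × 2 = 40.88
  [3.5→9.5]: (16.81+5.73)/2 × 6 = 67.62
  Sum = 150.1775 mcg/mL·h

AUC = 150 mcg/mL·h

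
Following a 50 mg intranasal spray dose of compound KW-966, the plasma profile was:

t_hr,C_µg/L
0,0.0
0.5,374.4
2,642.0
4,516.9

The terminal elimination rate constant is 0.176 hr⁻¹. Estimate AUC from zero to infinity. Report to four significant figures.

AUC = 4952 µg/L·hr

Trapezoidal AUC_0→4:
  [0→0.5]: (0.0+374.4)/2 × 0.5 = 93.6
  [0.5→2]: (374.4+642.0)/2 × 1.5 = 762.3
  [2→4]: (642.0+516.9)/2 × 2 = 1158.9
  Sum = 2014.8 µg/L·hr
Extrapolated tail: C_last / k_e = 516.9 / 0.176 = 2936.932
AUC_0→∞ = 2014.8 + 2936.932 = 4951.732 µg/L·hr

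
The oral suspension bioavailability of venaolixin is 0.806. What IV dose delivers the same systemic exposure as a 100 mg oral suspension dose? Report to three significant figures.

Systemic exposure from an extravascular dose = F × D_ev, so the equivalent IV dose is F × D_ev.
D_iv = F × D_ev = 0.806 × 100 = 80.6 mg

D_iv = 80.6 mg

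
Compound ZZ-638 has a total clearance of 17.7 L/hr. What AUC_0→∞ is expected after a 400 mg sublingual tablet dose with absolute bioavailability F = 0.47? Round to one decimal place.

AUC = 10.6 mg/L·hr

AUC_0→∞ = F × Dose / CL
        = 0.47 × 400 / 17.7 = 10.6215 mg/L·hr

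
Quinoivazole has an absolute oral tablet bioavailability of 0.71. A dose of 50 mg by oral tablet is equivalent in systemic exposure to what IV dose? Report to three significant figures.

D_iv = 35.5 mg

Systemic exposure from an extravascular dose = F × D_ev, so the equivalent IV dose is F × D_ev.
D_iv = F × D_ev = 0.71 × 50 = 35.5 mg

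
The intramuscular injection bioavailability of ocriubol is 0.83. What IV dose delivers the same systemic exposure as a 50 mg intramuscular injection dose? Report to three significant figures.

D_iv = 41.5 mg

Systemic exposure from an extravascular dose = F × D_ev, so the equivalent IV dose is F × D_ev.
D_iv = F × D_ev = 0.83 × 50 = 41.5 mg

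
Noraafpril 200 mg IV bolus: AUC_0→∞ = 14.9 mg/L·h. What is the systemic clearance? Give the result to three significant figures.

CL = Dose_iv / AUC_0→∞
   = 200 / 14.9 = 13.4228 L/h

CL = 13.4 L/h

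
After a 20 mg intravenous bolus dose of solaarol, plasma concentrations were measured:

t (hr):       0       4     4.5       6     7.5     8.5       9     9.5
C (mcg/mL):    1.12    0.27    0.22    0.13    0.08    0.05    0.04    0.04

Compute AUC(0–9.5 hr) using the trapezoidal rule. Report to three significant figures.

AUC = 3.43 mcg/mL·hr

Trapezoidal AUC_0→9.5:
  [0→4]: (1.12+0.27)/2 × 4 = 2.78
  [4→4.5]: (0.27+0.22)/2 × 0.5 = 0.1225
  [4.5→6]: (0.22+0.13)/2 × 1.5 = 0.2625
  [6→7.5]: (0.13+0.08)/2 × 1.5 = 0.1575
  [7.5→8.5]: (0.08+0.05)/2 × 1 = 0.065
  [8.5→9]: (0.05+0.04)/2 × 0.5 = 0.0225
  [9→9.5]: (0.04+0.04)/2 × 0.5 = 0.02
  Sum = 3.43 mcg/mL·hr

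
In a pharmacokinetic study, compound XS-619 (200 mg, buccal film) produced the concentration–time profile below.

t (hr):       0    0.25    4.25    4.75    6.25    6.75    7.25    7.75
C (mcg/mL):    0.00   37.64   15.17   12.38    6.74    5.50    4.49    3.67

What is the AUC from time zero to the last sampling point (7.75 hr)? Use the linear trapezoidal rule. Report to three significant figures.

AUC = 139 mcg/mL·hr

Trapezoidal AUC_0→7.75:
  [0→0.25]: (0.00+37.64)/2 × 0.25 = 4.705
  [0.25→4.25]: (37.64+15.17)/2 × 4 = 105.62
  [4.25→4.75]: (15.17+12.38)/2 × 0.5 = 6.8875
  [4.75→6.25]: (12.38+6.74)/2 × 1.5 = 14.34
  [6.25→6.75]: (6.74+5.50)/2 × 0.5 = 3.06
  [6.75→7.25]: (5.50+4.49)/2 × 0.5 = 2.4975
  [7.25→7.75]: (4.49+3.67)/2 × 0.5 = 2.04
  Sum = 139.15 mcg/mL·hr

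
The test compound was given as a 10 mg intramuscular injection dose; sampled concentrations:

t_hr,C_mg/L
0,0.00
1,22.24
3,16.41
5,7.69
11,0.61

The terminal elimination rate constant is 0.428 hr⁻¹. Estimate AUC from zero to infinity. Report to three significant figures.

Trapezoidal AUC_0→11:
  [0→1]: (0.00+22.24)/2 × 1 = 11.12
  [1→3]: (22.24+16.41)/2 × 2 = 38.65
  [3→5]: (16.41+7.69)/2 × 2 = 24.1
  [5→11]: (7.69+0.61)/2 × 6 = 24.9
  Sum = 98.77 mg/L·hr
Extrapolated tail: C_last / k_e = 0.61 / 0.428 = 1.425
AUC_0→∞ = 98.77 + 1.425 = 100.195 mg/L·hr

AUC = 100 mg/L·hr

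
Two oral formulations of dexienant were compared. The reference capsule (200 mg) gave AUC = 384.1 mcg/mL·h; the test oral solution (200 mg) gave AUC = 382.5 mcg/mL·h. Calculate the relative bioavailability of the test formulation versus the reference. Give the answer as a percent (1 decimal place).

F_rel = (AUC_test/D_test) / (AUC_ref/D_ref)
      = (382.5/200) / (384.1/200)
      = 1.9125 / 1.9205 = 0.9958 = 99.58%

F_rel = 99.6%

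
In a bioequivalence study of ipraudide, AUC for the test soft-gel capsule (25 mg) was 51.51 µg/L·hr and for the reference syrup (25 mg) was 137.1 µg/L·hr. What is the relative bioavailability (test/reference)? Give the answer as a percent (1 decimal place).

F_rel = 37.6%

F_rel = (AUC_test/D_test) / (AUC_ref/D_ref)
      = (51.51/25) / (137.1/25)
      = 2.0604 / 5.484 = 0.3757 = 37.57%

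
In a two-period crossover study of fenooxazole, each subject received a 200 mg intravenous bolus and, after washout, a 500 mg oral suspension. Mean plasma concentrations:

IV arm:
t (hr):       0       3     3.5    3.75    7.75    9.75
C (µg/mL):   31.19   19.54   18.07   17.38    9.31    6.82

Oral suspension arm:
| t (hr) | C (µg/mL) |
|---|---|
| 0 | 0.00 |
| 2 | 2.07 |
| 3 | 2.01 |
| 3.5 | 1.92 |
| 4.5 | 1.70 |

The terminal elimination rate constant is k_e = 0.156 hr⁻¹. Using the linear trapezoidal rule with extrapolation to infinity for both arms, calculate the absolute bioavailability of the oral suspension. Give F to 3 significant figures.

Trapezoidal AUC_0→9.75 (IV):
  [0→3]: (31.19+19.54)/2 × 3 = 76.095
  [3→3.5]: (19.54+18.07)/2 × 0.5 = 9.4025
  [3.5→3.75]: (18.07+17.38)/2 × 0.25 = 4.43125
  [3.75→7.75]: (17.38+9.31)/2 × 4 = 53.38
  [7.75→9.75]: (9.31+6.82)/2 × 2 = 16.13
  Sum = 159.43875 µg/mL·hr
IV tail: 6.82/0.156 = 43.718; AUC_iv,0→∞ = 159.43875 + 43.718 = 203.15675 µg/mL·hr
Trapezoidal AUC_0→4.5 (oral suspension):
  [0→2]: (0.00+2.07)/2 × 2 = 2.07
  [2→3]: (2.07+2.01)/2 × 1 = 2.04
  [3→3.5]: (2.01+1.92)/2 × 0.5 = 0.9825
  [3.5→4.5]: (1.92+1.70)/2 × 1 = 1.81
  Sum = 6.9025 µg/mL·hr
oral suspension tail: 1.70/0.156 = 10.897; AUC_ev,0→∞ = 6.9025 + 10.897 = 17.7995 µg/mL·hr
F = (AUC_ev/D_ev)/(AUC_iv/D_iv) = (17.7995/500)/(203.15675/200) = 0.035599/1.01578 = 0.0350

F = 0.0350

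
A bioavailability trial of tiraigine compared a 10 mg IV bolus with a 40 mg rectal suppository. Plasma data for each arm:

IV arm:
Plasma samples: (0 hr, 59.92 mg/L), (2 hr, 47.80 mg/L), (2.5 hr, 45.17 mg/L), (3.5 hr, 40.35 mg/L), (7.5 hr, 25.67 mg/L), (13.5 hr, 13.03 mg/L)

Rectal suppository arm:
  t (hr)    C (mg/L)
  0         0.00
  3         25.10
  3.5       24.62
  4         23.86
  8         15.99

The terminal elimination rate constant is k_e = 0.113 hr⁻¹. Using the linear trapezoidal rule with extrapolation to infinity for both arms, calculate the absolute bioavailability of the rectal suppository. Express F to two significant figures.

F = 0.13

Trapezoidal AUC_0→13.5 (IV):
  [0→2]: (59.92+47.80)/2 × 2 = 107.72
  [2→2.5]: (47.80+45.17)/2 × 0.5 = 23.2425
  [2.5→3.5]: (45.17+40.35)/2 × 1 = 42.76
  [3.5→7.5]: (40.35+25.67)/2 × 4 = 132.04
  [7.5→13.5]: (25.67+13.03)/2 × 6 = 116.1
  Sum = 421.8625 mg/L·hr
IV tail: 13.03/0.113 = 115.310; AUC_iv,0→∞ = 421.8625 + 115.310 = 537.1725 mg/L·hr
Trapezoidal AUC_0→8 (rectal suppository):
  [0→3]: (0.00+25.10)/2 × 3 = 37.65
  [3→3.5]: (25.10+24.62)/2 × 0.5 = 12.43
  [3.5→4]: (24.62+23.86)/2 × 0.5 = 12.12
  [4→8]: (23.86+15.99)/2 × 4 = 79.7
  Sum = 141.9 mg/L·hr
rectal suppository tail: 15.99/0.113 = 141.504; AUC_ev,0→∞ = 141.9 + 141.504 = 283.404 mg/L·hr
F = (AUC_ev/D_ev)/(AUC_iv/D_iv) = (283.404/40)/(537.1725/10) = 7.0851/53.71725 = 0.1319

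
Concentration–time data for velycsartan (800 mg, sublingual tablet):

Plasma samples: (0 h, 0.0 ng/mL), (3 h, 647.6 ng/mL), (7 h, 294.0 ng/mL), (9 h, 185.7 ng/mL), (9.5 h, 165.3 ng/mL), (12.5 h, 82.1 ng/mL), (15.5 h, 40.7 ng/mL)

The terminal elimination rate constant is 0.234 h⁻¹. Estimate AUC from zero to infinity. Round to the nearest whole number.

Trapezoidal AUC_0→15.5:
  [0→3]: (0.0+647.6)/2 × 3 = 971.4
  [3→7]: (647.6+294.0)/2 × 4 = 1883.2
  [7→9]: (294.0+185.7)/2 × 2 = 479.7
  [9→9.5]: (185.7+165.3)/2 × 0.5 = 87.75
  [9.5→12.5]: (165.3+82.1)/2 × 3 = 371.1
  [12.5→15.5]: (82.1+40.7)/2 × 3 = 184.2
  Sum = 3977.35 ng/mL·h
Extrapolated tail: C_last / k_e = 40.7 / 0.234 = 173.932
AUC_0→∞ = 3977.35 + 173.932 = 4151.282 ng/mL·h

AUC = 4151 ng/mL·h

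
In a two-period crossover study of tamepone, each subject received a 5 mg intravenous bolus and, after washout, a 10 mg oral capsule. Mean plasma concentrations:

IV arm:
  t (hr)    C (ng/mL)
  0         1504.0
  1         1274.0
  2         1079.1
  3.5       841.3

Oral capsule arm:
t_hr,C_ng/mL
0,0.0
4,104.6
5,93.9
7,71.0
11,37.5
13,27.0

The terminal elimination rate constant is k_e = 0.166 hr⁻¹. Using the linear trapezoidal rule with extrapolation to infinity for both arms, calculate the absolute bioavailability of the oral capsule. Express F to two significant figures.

Trapezoidal AUC_0→3.5 (IV):
  [0→1]: (1504.0+1274.0)/2 × 1 = 1389.0
  [1→2]: (1274.0+1079.1)/2 × 1 = 1176.55
  [2→3.5]: (1079.1+841.3)/2 × 1.5 = 1440.3
  Sum = 4005.85 ng/mL·hr
IV tail: 841.3/0.166 = 5068.072; AUC_iv,0→∞ = 4005.85 + 5068.072 = 9073.922 ng/mL·hr
Trapezoidal AUC_0→13 (oral capsule):
  [0→4]: (0.0+104.6)/2 × 4 = 209.2
  [4→5]: (104.6+93.9)/2 × 1 = 99.25
  [5→7]: (93.9+71.0)/2 × 2 = 164.9
  [7→11]: (71.0+37.5)/2 × 4 = 217.0
  [11→13]: (37.5+27.0)/2 × 2 = 64.5
  Sum = 754.85 ng/mL·hr
oral capsule tail: 27.0/0.166 = 162.651; AUC_ev,0→∞ = 754.85 + 162.651 = 917.501 ng/mL·hr
F = (AUC_ev/D_ev)/(AUC_iv/D_iv) = (917.501/10)/(9073.922/5) = 91.7501/1814.7844 = 0.0506

F = 0.051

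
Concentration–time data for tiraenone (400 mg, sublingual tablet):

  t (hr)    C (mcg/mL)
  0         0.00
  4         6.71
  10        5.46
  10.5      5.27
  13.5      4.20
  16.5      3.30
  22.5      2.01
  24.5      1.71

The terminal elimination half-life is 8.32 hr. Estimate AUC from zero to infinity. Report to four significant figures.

AUC = 118.2 mcg/mL·hr

Trapezoidal AUC_0→24.5:
  [0→4]: (0.00+6.71)/2 × 4 = 13.42
  [4→10]: (6.71+5.46)/2 × 6 = 36.51
  [10→10.5]: (5.46+5.27)/2 × 0.5 = 2.6825
  [10.5→13.5]: (5.27+4.20)/2 × 3 = 14.205
  [13.5→16.5]: (4.20+3.30)/2 × 3 = 11.25
  [16.5→22.5]: (3.30+2.01)/2 × 6 = 15.93
  [22.5→24.5]: (2.01+1.71)/2 × 2 = 3.72
  Sum = 97.7175 mcg/mL·hr
k_e = ln2 / t½ = 0.693147 / 8.32 = 0.0833 hr^-1
Extrapolated tail: C_last / k_e = 1.71 / 0.0833 = 20.528
AUC_0→∞ = 97.7175 + 20.528 = 118.2455 mcg/mL·hr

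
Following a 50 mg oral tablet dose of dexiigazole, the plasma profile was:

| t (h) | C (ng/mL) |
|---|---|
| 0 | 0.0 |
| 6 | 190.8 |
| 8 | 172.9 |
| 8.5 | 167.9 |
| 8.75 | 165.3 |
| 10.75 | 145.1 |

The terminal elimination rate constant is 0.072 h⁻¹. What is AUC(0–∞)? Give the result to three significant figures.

AUC = 3390 ng/mL·h

Trapezoidal AUC_0→10.75:
  [0→6]: (0.0+190.8)/2 × 6 = 572.4
  [6→8]: (190.8+172.9)/2 × 2 = 363.7
  [8→8.5]: (172.9+167.9)/2 × 0.5 = 85.2
  [8.5→8.75]: (167.9+165.3)/2 × 0.25 = 41.65
  [8.75→10.75]: (165.3+145.1)/2 × 2 = 310.4
  Sum = 1373.35 ng/mL·h
Extrapolated tail: C_last / k_e = 145.1 / 0.072 = 2015.278
AUC_0→∞ = 1373.35 + 2015.278 = 3388.628 ng/mL·h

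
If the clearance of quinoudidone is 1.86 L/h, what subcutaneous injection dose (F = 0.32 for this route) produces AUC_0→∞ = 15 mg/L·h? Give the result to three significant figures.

Dose = 87.2 mg

Dose = CL × AUC_0→∞ / F
     = 1.86 × 15 / 0.32 = 87.1875 mg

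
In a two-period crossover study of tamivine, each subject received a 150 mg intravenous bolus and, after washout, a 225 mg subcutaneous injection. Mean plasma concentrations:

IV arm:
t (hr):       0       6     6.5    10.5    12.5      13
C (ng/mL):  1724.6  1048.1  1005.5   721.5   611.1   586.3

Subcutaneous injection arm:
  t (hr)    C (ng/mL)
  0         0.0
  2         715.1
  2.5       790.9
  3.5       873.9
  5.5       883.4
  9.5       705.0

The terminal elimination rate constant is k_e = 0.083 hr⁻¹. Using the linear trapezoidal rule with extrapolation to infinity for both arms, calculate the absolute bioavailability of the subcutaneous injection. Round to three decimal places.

F = 0.488

Trapezoidal AUC_0→13 (IV):
  [0→6]: (1724.6+1048.1)/2 × 6 = 8318.1
  [6→6.5]: (1048.1+1005.5)/2 × 0.5 = 513.4
  [6.5→10.5]: (1005.5+721.5)/2 × 4 = 3454.0
  [10.5→12.5]: (721.5+611.1)/2 × 2 = 1332.6
  [12.5→13]: (611.1+586.3)/2 × 0.5 = 299.35
  Sum = 13917.45 ng/mL·hr
IV tail: 586.3/0.083 = 7063.855; AUC_iv,0→∞ = 13917.45 + 7063.855 = 20981.305 ng/mL·hr
Trapezoidal AUC_0→9.5 (subcutaneous injection):
  [0→2]: (0.0+715.1)/2 × 2 = 715.1
  [2→2.5]: (715.1+790.9)/2 × 0.5 = 376.5
  [2.5→3.5]: (790.9+873.9)/2 × 1 = 832.4
  [3.5→5.5]: (873.9+883.4)/2 × 2 = 1757.3
  [5.5→9.5]: (883.4+705.0)/2 × 4 = 3176.8
  Sum = 6858.1 ng/mL·hr
subcutaneous injection tail: 705.0/0.083 = 8493.976; AUC_ev,0→∞ = 6858.1 + 8493.976 = 15352.076 ng/mL·hr
F = (AUC_ev/D_ev)/(AUC_iv/D_iv) = (15352.076/225)/(20981.305/150) = 68.2314/139.875 = 0.4878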